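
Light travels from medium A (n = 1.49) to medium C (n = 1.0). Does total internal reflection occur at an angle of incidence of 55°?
θc = arcsin(n₂/n₁) = 42.16°; 55° > θc, so yes — total internal reflection.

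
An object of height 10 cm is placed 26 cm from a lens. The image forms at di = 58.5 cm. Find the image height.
hi = (-di/do) × ho = -22.5 cm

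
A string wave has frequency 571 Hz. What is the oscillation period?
T = 1/f = 0.001751 s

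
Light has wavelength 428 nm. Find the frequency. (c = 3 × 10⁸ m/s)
f = c/λ = 7.009 × 10¹⁴ Hz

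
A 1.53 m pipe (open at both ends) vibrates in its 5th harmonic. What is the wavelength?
λₙ = 2L/n = 0.612 m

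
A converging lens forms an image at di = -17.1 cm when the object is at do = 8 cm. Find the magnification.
M = −di/do = 2.138 (upright image)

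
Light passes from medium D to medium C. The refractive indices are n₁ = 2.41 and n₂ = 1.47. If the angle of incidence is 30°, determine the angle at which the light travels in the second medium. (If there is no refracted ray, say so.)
sin θ₂ = (n₁/n₂)·sin θ₁ = 0.8197 → θ₂ = 55.06°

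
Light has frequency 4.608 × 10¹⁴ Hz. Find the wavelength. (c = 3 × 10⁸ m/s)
λ = c/f = 651 nm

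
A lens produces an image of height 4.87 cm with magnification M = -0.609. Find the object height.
ho = |hi|/|M| = 7.997 cm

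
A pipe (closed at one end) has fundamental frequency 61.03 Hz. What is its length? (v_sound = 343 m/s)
L = v/(4f₁) = 1.405 m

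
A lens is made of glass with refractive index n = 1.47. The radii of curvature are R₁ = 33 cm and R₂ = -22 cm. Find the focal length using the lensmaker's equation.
1/f = (n − 1)(1/R₁ − 1/R₂) → f = 28.09 cm (converging lens)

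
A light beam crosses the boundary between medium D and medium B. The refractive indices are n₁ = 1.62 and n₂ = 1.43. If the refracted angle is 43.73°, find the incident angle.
sin θ₁ = (n₂/n₁)·sin θ₂ → θ₁ = 37.6°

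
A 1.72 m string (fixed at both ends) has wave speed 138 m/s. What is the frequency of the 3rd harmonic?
fₙ = nv/(2L) = 120.3 Hz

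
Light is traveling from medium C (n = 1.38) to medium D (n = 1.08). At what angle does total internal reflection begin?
θc = arcsin(n₂/n₁) = 51.5°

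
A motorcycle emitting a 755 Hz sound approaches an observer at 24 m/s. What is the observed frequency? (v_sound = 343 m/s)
f_obs = f·v/(v − v_s) = 811.8 Hz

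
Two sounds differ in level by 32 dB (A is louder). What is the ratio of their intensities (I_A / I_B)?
I_A/I_B = 10^(Δβ/10) = 1585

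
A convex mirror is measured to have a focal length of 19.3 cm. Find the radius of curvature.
R = 2|f| = 38.6 cm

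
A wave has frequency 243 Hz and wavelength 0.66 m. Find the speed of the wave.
v = fλ = 160.4 m/s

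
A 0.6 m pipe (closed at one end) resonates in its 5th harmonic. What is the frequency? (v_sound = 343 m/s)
fₙ = nv/(4L) = 714.6 Hz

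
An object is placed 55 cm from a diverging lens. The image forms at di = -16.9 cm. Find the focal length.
1/f = 1/do + 1/di → f = -24.4 cm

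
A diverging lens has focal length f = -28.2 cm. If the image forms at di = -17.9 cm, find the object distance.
1/do = 1/f − 1/di → do = 49.01 cm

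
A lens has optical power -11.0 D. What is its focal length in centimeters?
f = 1/P = -9.091 cm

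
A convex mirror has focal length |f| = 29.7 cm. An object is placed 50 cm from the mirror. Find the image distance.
f = −29.7 cm (convex); 1/di = 1/f − 1/do → di = -18.63 cm (virtual image, behind mirror)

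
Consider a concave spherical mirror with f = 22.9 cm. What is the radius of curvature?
R = 2|f| = 45.8 cm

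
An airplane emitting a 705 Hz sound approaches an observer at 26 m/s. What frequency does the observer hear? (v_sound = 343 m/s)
f_obs = f·v/(v − v_s) = 762.8 Hz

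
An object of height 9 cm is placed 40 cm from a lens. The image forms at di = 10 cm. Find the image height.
hi = (-di/do) × ho = -2.25 cm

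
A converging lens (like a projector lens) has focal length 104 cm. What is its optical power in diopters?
P = 1/f = 0.9615 D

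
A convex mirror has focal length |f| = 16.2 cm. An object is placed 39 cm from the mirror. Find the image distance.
f = −16.2 cm (convex); 1/di = 1/f − 1/do → di = -11.45 cm (virtual image, behind mirror)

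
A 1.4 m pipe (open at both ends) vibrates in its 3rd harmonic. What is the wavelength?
λₙ = 2L/n = 0.9333 m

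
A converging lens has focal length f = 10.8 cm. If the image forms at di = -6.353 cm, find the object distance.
1/do = 1/f − 1/di → do = 4 cm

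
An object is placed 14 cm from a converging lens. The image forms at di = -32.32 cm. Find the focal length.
1/f = 1/do + 1/di → f = 24.7 cm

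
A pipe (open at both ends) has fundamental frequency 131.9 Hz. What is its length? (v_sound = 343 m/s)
L = v/(2f₁) = 1.3 m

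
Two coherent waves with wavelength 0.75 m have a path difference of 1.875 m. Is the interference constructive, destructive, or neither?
destructive — path difference = 2.5λ, an odd multiple of λ/2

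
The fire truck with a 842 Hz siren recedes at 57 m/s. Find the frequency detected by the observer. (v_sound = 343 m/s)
f_obs = f·v/(v + v_s) = 722 Hz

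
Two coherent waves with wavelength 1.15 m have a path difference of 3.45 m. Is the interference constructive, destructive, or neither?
constructive — path difference = 3λ, a whole number of wavelengths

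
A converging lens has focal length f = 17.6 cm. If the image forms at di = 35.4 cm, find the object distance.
1/do = 1/f − 1/di → do = 35 cm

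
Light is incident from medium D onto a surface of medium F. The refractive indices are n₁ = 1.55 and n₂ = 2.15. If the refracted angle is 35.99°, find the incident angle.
sin θ₁ = (n₂/n₁)·sin θ₂ → θ₁ = 54.6°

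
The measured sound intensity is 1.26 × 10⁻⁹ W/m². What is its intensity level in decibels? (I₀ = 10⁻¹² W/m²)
β = 10·log₁₀(I/I₀) = 31 dB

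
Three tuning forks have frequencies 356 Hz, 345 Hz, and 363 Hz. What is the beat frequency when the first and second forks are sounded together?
11 Hz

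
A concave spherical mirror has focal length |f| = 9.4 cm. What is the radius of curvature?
R = 2|f| = 18.8 cm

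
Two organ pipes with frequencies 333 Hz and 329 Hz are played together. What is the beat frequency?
4 Hz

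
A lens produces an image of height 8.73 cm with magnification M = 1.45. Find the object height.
ho = |hi|/|M| = 6.021 cm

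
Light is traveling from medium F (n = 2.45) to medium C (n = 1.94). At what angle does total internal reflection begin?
θc = arcsin(n₂/n₁) = 52.36°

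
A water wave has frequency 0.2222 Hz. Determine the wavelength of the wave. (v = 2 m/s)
λ = v/f = 9.001 m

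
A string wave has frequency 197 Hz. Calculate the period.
T = 1/f = 0.005076 s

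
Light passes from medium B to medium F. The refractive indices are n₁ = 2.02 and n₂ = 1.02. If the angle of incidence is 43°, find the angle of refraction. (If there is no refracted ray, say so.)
sin θ₂ = (n₁/n₂)·sin θ₁ = 1.351 > 1, so there is no refracted ray — the light undergoes total internal reflection.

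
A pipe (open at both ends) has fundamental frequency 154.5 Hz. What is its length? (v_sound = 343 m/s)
L = v/(2f₁) = 1.11 m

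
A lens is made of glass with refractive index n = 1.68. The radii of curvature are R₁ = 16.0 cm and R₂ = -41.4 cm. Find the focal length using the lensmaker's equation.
1/f = (n − 1)(1/R₁ − 1/R₂) → f = 16.97 cm (converging lens)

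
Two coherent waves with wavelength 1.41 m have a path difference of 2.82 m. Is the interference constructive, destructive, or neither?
constructive — path difference = 2λ, a whole number of wavelengths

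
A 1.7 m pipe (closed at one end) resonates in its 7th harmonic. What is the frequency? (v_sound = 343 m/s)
fₙ = nv/(4L) = 353.1 Hz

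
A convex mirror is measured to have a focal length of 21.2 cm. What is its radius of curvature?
R = 2|f| = 42.4 cm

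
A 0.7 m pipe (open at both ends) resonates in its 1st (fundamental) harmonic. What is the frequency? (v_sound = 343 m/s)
fₙ = nv/(2L) = 245 Hz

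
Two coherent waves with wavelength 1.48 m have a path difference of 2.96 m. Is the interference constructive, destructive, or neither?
constructive — path difference = 2λ, a whole number of wavelengths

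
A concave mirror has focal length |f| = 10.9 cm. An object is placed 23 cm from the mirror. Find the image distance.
f = +10.9 cm (concave); 1/di = 1/f − 1/do → di = 20.72 cm (real image, in front of mirror)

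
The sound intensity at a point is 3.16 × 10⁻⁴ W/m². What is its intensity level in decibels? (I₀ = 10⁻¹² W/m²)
β = 10·log₁₀(I/I₀) = 85 dB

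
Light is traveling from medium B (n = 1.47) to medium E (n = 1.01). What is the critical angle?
θc = arcsin(n₂/n₁) = 43.4°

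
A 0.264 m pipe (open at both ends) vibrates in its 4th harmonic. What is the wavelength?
λₙ = 2L/n = 0.132 m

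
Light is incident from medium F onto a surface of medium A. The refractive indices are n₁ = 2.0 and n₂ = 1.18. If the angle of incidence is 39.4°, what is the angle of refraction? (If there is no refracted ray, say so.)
sin θ₂ = (n₁/n₂)·sin θ₁ = 1.076 > 1, so there is no refracted ray — the light undergoes total internal reflection.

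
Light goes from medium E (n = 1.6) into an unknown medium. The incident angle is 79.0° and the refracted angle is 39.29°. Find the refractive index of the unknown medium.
n₂ = n₁·sin θ₁ / sin θ₂ = 2.48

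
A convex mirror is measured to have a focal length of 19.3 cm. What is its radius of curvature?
R = 2|f| = 38.6 cm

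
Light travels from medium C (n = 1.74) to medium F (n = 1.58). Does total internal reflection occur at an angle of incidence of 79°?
θc = arcsin(n₂/n₁) = 65.24°; 79° > θc, so yes — total internal reflection.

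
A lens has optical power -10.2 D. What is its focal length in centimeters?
f = 1/P = -9.804 cm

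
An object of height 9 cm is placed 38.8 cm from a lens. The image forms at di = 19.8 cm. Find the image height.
hi = (-di/do) × ho = -4.593 cm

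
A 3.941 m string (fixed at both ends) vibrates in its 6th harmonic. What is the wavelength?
λₙ = 2L/n = 1.314 m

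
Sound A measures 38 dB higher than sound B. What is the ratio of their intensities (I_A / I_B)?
I_A/I_B = 10^(Δβ/10) = 6310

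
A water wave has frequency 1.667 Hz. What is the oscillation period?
T = 1/f = 0.5999 s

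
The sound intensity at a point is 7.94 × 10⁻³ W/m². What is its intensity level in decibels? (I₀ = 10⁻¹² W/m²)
β = 10·log₁₀(I/I₀) = 99 dB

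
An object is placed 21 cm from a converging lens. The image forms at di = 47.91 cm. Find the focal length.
1/f = 1/do + 1/di → f = 14.6 cm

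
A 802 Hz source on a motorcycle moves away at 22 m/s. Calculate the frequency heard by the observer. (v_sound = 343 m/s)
f_obs = f·v/(v + v_s) = 753.7 Hz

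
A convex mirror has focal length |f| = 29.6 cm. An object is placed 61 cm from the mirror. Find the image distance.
f = −29.6 cm (convex); 1/di = 1/f − 1/do → di = -19.93 cm (virtual image, behind mirror)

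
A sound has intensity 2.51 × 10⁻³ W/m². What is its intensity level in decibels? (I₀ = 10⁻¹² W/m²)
β = 10·log₁₀(I/I₀) = 94 dB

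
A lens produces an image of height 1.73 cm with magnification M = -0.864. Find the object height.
ho = |hi|/|M| = 2.002 cm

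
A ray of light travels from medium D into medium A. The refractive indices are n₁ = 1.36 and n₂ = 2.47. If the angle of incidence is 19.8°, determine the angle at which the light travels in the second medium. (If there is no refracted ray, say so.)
sin θ₂ = (n₁/n₂)·sin θ₁ = 0.1865 → θ₂ = 10.75°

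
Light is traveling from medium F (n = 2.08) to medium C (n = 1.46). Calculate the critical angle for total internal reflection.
θc = arcsin(n₂/n₁) = 44.58°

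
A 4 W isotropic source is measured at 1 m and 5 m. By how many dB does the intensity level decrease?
Δβ = 20·log₁₀(r₂/r₁) = 13.98 dB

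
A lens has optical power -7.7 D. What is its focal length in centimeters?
f = 1/P = -12.99 cm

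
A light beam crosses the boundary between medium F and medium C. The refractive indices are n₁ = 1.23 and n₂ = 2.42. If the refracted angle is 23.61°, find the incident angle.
sin θ₁ = (n₂/n₁)·sin θ₂ → θ₁ = 52°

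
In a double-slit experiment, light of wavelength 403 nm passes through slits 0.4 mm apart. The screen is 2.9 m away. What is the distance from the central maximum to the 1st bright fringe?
y = mλL/d = 2.922 mm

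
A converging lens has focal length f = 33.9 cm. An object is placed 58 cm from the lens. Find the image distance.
1/di = 1/f − 1/do → di = 81.59 cm (real image)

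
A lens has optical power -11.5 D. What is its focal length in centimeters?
f = 1/P = -8.696 cm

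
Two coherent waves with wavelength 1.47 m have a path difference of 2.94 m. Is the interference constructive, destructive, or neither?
constructive — path difference = 2λ, a whole number of wavelengths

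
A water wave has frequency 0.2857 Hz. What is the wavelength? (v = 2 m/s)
λ = v/f = 7 m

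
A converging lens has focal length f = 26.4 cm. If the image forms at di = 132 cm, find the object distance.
1/do = 1/f − 1/di → do = 33 cm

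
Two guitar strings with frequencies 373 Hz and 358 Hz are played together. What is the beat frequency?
15 Hz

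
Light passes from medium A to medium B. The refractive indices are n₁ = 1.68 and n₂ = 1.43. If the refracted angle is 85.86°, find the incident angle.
sin θ₁ = (n₂/n₁)·sin θ₂ → θ₁ = 58.1°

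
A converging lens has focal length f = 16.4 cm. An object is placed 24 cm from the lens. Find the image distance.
1/di = 1/f − 1/do → di = 51.79 cm (real image)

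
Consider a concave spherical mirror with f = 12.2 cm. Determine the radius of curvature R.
R = 2|f| = 24.4 cm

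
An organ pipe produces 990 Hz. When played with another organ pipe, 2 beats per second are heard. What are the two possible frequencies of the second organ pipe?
f₂ = 990 ± 2 Hz → 992 Hz or 988 Hz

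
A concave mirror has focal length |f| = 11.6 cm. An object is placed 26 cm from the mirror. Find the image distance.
f = +11.6 cm (concave); 1/di = 1/f − 1/do → di = 20.94 cm (real image, in front of mirror)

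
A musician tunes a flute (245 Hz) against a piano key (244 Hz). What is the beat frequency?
1 Hz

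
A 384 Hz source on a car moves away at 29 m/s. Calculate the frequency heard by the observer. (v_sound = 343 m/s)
f_obs = f·v/(v + v_s) = 354.1 Hz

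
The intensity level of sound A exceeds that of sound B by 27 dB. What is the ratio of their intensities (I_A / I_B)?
I_A/I_B = 10^(Δβ/10) = 501.2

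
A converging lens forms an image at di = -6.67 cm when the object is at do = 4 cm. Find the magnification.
M = −di/do = 1.667 (upright image)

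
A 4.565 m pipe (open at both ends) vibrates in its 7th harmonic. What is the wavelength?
λₙ = 2L/n = 1.304 m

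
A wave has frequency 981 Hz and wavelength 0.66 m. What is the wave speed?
v = fλ = 647.5 m/s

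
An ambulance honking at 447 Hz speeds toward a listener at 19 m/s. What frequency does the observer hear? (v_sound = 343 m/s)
f_obs = f·v/(v − v_s) = 473.2 Hz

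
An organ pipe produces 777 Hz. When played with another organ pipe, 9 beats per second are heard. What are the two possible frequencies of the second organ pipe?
f₂ = 777 ± 9 Hz → 786 Hz or 768 Hz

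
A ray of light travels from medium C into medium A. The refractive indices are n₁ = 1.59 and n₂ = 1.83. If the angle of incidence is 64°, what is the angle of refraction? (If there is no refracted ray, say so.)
sin θ₂ = (n₁/n₂)·sin θ₁ = 0.7809 → θ₂ = 51.34°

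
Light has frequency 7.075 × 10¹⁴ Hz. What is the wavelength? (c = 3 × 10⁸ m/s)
λ = c/f = 424 nm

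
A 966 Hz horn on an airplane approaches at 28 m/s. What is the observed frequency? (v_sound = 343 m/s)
f_obs = f·v/(v − v_s) = 1052 Hz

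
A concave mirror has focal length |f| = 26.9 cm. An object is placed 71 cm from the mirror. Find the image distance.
f = +26.9 cm (concave); 1/di = 1/f − 1/do → di = 43.31 cm (real image, in front of mirror)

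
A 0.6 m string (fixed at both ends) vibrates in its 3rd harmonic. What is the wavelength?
λₙ = 2L/n = 0.4 m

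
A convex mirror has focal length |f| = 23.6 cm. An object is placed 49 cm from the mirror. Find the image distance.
f = −23.6 cm (convex); 1/di = 1/f − 1/do → di = -15.93 cm (virtual image, behind mirror)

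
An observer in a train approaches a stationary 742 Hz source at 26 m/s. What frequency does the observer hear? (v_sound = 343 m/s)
f_obs = f·(v + v_o)/v = 798.2 Hz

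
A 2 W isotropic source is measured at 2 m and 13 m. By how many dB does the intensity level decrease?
Δβ = 20·log₁₀(r₂/r₁) = 16.26 dB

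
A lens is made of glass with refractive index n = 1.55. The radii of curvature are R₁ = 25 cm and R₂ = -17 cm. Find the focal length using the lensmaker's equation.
1/f = (n − 1)(1/R₁ − 1/R₂) → f = 18.4 cm (converging lens)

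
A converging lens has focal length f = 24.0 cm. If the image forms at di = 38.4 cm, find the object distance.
1/do = 1/f − 1/di → do = 64 cm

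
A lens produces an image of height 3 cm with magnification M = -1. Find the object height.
ho = |hi|/|M| = 3 cm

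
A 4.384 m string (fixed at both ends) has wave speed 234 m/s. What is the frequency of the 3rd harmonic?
fₙ = nv/(2L) = 80.06 Hz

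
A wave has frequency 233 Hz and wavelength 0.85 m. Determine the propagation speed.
v = fλ = 198 m/s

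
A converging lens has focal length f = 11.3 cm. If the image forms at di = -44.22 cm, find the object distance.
1/do = 1/f − 1/di → do = 9 cm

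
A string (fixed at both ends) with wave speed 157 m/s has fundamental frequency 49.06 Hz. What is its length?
L = v/(2f₁) = 1.6 m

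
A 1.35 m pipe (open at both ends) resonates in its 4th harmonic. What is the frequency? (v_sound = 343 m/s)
fₙ = nv/(2L) = 508.1 Hz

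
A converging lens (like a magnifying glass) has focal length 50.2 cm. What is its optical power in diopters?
P = 1/f = 1.992 D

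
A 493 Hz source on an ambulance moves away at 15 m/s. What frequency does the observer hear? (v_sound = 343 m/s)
f_obs = f·v/(v + v_s) = 472.3 Hz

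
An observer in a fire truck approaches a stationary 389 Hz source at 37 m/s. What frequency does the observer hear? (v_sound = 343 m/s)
f_obs = f·(v + v_o)/v = 431 Hz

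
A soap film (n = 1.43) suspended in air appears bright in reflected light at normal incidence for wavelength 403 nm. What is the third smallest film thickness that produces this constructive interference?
2nt = (m − ½)λ with m = 3 → t = (m − ½)λ/(2n) = 352.3 nm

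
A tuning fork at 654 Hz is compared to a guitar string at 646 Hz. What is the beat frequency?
8 Hz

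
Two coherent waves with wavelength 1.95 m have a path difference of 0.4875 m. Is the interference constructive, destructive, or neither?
neither (partial) — path difference = 0.25λ, neither a whole number of wavelengths nor an odd multiple of λ/2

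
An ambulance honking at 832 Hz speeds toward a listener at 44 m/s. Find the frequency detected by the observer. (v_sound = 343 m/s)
f_obs = f·v/(v − v_s) = 954.4 Hz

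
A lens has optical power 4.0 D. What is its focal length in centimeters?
f = 1/P = 25 cm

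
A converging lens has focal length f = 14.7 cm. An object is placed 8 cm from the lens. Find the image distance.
1/di = 1/f − 1/do → di = -17.55 cm (virtual image)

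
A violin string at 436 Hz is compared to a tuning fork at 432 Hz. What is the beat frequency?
4 Hz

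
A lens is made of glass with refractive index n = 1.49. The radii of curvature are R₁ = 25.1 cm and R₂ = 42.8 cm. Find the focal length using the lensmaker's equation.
1/f = (n − 1)(1/R₁ − 1/R₂) → f = 123.9 cm (converging lens)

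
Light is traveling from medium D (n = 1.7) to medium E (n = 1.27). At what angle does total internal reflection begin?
θc = arcsin(n₂/n₁) = 48.34°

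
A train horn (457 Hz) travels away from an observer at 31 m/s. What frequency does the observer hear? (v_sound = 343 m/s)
f_obs = f·v/(v + v_s) = 419.1 Hz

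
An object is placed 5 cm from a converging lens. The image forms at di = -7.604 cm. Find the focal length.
1/f = 1/do + 1/di → f = 14.6 cm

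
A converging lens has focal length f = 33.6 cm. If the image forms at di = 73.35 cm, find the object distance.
1/do = 1/f − 1/di → do = 62 cm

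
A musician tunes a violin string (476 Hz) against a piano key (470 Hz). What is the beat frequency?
6 Hz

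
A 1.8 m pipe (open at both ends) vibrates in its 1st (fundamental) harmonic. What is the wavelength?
λₙ = 2L/n = 3.6 m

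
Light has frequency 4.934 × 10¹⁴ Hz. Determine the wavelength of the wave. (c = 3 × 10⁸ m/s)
λ = c/f = 608 nm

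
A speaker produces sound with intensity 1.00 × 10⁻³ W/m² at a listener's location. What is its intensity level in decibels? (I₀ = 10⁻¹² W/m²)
β = 10·log₁₀(I/I₀) = 90 dB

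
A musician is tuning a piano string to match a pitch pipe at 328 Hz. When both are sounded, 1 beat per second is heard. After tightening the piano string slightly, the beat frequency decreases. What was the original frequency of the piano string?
327 Hz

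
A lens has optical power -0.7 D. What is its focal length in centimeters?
f = 1/P = -142.9 cm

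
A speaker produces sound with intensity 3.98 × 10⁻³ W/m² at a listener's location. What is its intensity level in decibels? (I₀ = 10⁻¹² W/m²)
β = 10·log₁₀(I/I₀) = 96 dB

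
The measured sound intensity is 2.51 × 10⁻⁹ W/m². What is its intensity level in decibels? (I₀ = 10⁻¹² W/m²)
β = 10·log₁₀(I/I₀) = 34 dB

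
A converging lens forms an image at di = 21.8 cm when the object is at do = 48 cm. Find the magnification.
M = −di/do = -0.4542 (inverted image)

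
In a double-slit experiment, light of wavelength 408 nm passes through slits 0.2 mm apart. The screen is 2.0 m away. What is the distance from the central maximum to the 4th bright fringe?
y = mλL/d = 16.32 mm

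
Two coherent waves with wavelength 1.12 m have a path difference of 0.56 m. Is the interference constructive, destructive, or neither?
destructive — path difference = 0.5λ, an odd multiple of λ/2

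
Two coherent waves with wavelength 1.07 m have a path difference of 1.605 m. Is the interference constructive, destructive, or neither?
destructive — path difference = 1.5λ, an odd multiple of λ/2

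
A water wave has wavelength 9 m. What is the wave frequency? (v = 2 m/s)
f = v/λ = 0.2222 Hz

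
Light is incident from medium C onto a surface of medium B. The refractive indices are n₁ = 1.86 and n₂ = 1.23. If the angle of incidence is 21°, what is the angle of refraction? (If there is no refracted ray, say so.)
sin θ₂ = (n₁/n₂)·sin θ₁ = 0.5419 → θ₂ = 32.81°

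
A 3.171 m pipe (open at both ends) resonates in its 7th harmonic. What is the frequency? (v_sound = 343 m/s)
fₙ = nv/(2L) = 378.6 Hz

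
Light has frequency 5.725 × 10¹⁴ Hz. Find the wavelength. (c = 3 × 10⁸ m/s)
λ = c/f = 524 nm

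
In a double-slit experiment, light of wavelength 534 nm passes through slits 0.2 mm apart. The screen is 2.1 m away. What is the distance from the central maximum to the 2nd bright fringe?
y = mλL/d = 11.21 mm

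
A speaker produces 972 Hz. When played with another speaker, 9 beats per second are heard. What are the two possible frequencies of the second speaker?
f₂ = 972 ± 9 Hz → 981 Hz or 963 Hz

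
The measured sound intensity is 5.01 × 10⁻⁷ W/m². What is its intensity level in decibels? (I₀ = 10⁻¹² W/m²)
β = 10·log₁₀(I/I₀) = 57 dB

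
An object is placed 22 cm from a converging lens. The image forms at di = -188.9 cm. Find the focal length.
1/f = 1/do + 1/di → f = 24.9 cm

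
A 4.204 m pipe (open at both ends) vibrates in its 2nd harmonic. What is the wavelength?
λₙ = 2L/n = 4.204 m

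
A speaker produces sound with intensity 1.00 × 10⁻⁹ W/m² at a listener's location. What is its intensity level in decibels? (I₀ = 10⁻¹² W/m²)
β = 10·log₁₀(I/I₀) = 30 dB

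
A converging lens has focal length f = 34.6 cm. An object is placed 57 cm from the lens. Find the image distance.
1/di = 1/f − 1/do → di = 88.04 cm (real image)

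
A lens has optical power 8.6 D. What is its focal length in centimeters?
f = 1/P = 11.63 cm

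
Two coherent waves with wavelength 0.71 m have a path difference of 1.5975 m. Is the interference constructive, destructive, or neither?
neither (partial) — path difference = 2.25λ, neither a whole number of wavelengths nor an odd multiple of λ/2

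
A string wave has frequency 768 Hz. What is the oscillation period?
T = 1/f = 0.001302 s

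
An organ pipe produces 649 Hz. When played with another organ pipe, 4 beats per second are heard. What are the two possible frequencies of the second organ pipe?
f₂ = 649 ± 4 Hz → 653 Hz or 645 Hz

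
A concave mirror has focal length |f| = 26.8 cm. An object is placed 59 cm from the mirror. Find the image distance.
f = +26.8 cm (concave); 1/di = 1/f − 1/do → di = 49.11 cm (real image, in front of mirror)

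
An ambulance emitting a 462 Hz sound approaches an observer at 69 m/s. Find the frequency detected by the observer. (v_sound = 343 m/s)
f_obs = f·v/(v − v_s) = 578.3 Hz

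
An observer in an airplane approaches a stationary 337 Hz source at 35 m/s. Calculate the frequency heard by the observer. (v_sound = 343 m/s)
f_obs = f·(v + v_o)/v = 371.4 Hz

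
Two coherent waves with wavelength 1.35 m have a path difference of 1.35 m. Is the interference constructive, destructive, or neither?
constructive — path difference = 1λ, a whole number of wavelengths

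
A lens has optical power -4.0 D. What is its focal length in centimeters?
f = 1/P = -25 cm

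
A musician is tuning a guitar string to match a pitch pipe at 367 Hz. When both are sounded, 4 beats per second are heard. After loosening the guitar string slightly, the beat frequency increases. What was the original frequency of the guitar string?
363 Hz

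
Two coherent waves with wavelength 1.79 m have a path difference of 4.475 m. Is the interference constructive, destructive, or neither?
destructive — path difference = 2.5λ, an odd multiple of λ/2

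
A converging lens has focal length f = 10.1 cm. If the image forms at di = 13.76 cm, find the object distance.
1/do = 1/f − 1/di → do = 37.97 cm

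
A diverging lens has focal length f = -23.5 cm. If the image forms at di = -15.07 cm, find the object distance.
1/do = 1/f − 1/di → do = 42.01 cm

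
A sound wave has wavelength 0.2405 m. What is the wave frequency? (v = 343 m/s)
f = v/λ = 1426 Hz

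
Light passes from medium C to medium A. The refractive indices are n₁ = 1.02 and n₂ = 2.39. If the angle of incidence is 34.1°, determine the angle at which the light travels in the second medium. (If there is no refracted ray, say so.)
sin θ₂ = (n₁/n₂)·sin θ₁ = 0.2393 → θ₂ = 13.84°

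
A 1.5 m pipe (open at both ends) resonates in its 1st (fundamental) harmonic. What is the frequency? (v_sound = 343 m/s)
fₙ = nv/(2L) = 114.3 Hz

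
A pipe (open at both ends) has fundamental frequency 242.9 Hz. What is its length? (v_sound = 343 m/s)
L = v/(2f₁) = 0.7061 m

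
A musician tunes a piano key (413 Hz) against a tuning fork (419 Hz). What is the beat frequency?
6 Hz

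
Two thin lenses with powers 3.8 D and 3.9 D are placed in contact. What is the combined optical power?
P_total = P₁ + P₂ = 7.7 D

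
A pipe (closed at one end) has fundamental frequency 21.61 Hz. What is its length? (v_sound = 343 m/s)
L = v/(4f₁) = 3.968 m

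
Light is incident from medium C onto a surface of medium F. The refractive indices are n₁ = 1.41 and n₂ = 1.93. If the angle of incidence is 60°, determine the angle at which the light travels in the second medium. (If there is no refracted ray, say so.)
sin θ₂ = (n₁/n₂)·sin θ₁ = 0.6327 → θ₂ = 39.25°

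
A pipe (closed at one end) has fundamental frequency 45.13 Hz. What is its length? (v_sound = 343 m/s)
L = v/(4f₁) = 1.9 m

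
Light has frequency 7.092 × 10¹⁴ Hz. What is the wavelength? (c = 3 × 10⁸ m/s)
λ = c/f = 423 nm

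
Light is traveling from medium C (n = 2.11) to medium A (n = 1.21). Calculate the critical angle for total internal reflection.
θc = arcsin(n₂/n₁) = 34.99°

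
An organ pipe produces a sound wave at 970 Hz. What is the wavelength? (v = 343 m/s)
λ = v/f = 0.3536 m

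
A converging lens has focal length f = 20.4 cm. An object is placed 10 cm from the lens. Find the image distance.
1/di = 1/f − 1/do → di = -19.62 cm (virtual image)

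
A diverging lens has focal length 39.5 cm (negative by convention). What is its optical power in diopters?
P = 1/f = -2.532 D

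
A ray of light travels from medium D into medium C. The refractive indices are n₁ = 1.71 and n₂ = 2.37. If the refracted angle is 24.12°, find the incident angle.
sin θ₁ = (n₂/n₁)·sin θ₂ → θ₁ = 34.5°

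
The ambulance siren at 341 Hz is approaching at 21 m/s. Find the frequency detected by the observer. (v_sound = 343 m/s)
f_obs = f·v/(v − v_s) = 363.2 Hz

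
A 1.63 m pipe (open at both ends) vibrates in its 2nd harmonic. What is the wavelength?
λₙ = 2L/n = 1.63 m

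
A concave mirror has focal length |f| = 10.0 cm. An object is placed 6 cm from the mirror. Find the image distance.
f = +10.0 cm (concave); 1/di = 1/f − 1/do → di = -15 cm (virtual image, behind mirror)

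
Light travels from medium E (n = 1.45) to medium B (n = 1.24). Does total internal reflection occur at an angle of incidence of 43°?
θc = arcsin(n₂/n₁) = 58.78°; 43° < θc, so no — the ray refracts.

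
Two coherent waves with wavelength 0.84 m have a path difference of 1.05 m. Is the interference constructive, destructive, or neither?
neither (partial) — path difference = 1.25λ, neither a whole number of wavelengths nor an odd multiple of λ/2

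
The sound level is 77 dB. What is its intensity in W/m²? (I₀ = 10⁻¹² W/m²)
I = I₀·10^(β/10) = 5.01 × 10⁻⁵ W/m²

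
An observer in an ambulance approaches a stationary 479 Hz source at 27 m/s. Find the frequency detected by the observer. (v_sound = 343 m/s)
f_obs = f·(v + v_o)/v = 516.7 Hz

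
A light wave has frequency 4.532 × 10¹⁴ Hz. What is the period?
T = 1/f = 2.207 × 10⁻¹⁵ s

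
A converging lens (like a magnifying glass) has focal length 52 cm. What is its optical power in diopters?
P = 1/f = 1.923 D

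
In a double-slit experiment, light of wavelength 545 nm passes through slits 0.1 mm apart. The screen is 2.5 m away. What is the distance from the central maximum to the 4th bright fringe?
y = mλL/d = 54.5 mm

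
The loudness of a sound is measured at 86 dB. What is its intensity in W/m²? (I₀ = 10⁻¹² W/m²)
I = I₀·10^(β/10) = 3.98 × 10⁻⁴ W/m²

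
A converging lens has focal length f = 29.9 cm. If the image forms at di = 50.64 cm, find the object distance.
1/do = 1/f − 1/di → do = 73.01 cm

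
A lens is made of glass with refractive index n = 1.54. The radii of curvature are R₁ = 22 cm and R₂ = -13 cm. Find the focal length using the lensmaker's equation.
1/f = (n − 1)(1/R₁ − 1/R₂) → f = 15.13 cm (converging lens)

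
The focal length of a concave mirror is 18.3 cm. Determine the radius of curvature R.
R = 2|f| = 36.6 cm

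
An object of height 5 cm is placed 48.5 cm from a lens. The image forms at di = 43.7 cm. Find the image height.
hi = (-di/do) × ho = -4.505 cm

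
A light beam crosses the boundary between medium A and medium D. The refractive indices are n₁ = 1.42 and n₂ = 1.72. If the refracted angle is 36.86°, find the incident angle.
sin θ₁ = (n₂/n₁)·sin θ₂ → θ₁ = 46.6°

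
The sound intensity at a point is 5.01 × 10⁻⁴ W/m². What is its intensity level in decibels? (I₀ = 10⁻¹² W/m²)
β = 10·log₁₀(I/I₀) = 87 dB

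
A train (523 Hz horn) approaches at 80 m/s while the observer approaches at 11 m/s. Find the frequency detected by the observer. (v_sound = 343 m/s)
f_obs = f·(v + v_o)/(v − v_s) = 704 Hz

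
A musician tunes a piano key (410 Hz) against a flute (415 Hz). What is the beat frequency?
5 Hz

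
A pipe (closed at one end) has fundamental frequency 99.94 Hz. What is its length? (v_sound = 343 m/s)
L = v/(4f₁) = 0.858 m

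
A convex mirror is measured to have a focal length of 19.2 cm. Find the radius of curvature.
R = 2|f| = 38.4 cm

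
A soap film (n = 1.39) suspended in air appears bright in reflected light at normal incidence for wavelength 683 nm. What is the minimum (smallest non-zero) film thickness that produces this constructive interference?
2nt = (m − ½)λ with m = 1 → t = (m − ½)λ/(2n) = 122.8 nm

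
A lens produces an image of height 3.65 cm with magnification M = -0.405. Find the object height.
ho = |hi|/|M| = 9.012 cm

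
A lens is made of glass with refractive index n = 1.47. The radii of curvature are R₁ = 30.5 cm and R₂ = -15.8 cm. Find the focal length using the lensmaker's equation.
1/f = (n − 1)(1/R₁ − 1/R₂) → f = 22.15 cm (converging lens)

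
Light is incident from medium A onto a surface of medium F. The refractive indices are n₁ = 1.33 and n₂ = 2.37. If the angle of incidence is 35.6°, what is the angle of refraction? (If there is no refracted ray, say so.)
sin θ₂ = (n₁/n₂)·sin θ₁ = 0.3267 → θ₂ = 19.07°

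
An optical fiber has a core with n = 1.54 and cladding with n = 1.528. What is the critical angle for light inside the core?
θc = arcsin(n_cladding/n_core) = 82.84°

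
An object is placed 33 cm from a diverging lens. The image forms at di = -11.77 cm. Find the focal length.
1/f = 1/do + 1/di → f = -18.3 cm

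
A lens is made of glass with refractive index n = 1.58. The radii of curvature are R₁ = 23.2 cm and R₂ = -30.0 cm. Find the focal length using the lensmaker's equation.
1/f = (n − 1)(1/R₁ − 1/R₂) → f = 22.56 cm (converging lens)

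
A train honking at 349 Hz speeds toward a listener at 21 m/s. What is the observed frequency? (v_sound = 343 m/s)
f_obs = f·v/(v − v_s) = 371.8 Hz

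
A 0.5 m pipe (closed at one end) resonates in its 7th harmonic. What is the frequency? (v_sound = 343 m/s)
fₙ = nv/(4L) = 1200 Hz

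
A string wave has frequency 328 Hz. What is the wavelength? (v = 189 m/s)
λ = v/f = 0.5762 m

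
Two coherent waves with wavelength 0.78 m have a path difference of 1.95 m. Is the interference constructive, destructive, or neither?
destructive — path difference = 2.5λ, an odd multiple of λ/2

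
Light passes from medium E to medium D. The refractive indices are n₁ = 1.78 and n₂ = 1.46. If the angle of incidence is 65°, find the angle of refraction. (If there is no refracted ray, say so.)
sin θ₂ = (n₁/n₂)·sin θ₁ = 1.105 > 1, so there is no refracted ray — the light undergoes total internal reflection.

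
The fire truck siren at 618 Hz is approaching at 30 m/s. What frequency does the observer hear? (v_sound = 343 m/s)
f_obs = f·v/(v − v_s) = 677.2 Hz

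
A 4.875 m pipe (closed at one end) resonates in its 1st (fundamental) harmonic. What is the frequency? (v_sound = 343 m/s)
fₙ = nv/(4L) = 17.59 Hz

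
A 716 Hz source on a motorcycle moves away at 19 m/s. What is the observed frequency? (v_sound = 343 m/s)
f_obs = f·v/(v + v_s) = 678.4 Hz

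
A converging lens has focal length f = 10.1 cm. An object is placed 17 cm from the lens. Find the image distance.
1/di = 1/f − 1/do → di = 24.88 cm (real image)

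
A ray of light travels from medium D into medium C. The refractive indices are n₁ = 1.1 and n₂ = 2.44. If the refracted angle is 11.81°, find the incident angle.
sin θ₁ = (n₂/n₁)·sin θ₂ → θ₁ = 27°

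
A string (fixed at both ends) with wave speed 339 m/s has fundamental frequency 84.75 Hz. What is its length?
L = v/(2f₁) = 2 m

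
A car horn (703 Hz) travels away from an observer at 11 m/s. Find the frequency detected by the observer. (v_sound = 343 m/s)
f_obs = f·v/(v + v_s) = 681.2 Hz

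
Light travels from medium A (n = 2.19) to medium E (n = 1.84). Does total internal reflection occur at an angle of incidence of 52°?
θc = arcsin(n₂/n₁) = 57.16°; 52° < θc, so no — the ray refracts.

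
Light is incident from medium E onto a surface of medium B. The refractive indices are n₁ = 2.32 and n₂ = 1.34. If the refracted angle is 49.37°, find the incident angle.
sin θ₁ = (n₂/n₁)·sin θ₂ → θ₁ = 26°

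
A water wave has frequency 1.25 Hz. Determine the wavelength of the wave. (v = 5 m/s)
λ = v/f = 4 m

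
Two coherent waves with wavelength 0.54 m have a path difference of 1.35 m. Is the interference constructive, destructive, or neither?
destructive — path difference = 2.5λ, an odd multiple of λ/2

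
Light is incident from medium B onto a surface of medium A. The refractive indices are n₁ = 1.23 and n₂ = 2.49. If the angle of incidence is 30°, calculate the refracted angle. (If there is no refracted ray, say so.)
sin θ₂ = (n₁/n₂)·sin θ₁ = 0.247 → θ₂ = 14.3°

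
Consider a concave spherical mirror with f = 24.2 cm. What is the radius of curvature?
R = 2|f| = 48.4 cm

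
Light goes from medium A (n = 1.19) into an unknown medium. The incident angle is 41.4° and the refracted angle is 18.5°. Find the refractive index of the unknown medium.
n₂ = n₁·sin θ₁ / sin θ₂ = 2.48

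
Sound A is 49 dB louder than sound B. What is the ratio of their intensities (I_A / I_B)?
I_A/I_B = 10^(Δβ/10) = 79430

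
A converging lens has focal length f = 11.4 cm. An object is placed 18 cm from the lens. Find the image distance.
1/di = 1/f − 1/do → di = 31.09 cm (real image)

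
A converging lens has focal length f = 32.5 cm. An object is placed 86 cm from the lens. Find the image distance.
1/di = 1/f − 1/do → di = 52.24 cm (real image)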